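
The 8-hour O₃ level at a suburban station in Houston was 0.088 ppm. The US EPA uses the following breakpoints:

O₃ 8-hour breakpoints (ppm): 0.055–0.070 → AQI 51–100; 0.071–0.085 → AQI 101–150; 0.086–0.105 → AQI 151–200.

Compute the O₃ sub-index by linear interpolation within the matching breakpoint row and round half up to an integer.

156

O₃: 0.088 ∈ [0.086, 0.105] ↔ index [151, 200].
151 + (0.088−0.086)·(200−151)/(0.105−0.086) = 151 + 0.002·49/0.019 ≈ 156.16, so AQI = 156.
AQI 156 falls in the Unhealthy category.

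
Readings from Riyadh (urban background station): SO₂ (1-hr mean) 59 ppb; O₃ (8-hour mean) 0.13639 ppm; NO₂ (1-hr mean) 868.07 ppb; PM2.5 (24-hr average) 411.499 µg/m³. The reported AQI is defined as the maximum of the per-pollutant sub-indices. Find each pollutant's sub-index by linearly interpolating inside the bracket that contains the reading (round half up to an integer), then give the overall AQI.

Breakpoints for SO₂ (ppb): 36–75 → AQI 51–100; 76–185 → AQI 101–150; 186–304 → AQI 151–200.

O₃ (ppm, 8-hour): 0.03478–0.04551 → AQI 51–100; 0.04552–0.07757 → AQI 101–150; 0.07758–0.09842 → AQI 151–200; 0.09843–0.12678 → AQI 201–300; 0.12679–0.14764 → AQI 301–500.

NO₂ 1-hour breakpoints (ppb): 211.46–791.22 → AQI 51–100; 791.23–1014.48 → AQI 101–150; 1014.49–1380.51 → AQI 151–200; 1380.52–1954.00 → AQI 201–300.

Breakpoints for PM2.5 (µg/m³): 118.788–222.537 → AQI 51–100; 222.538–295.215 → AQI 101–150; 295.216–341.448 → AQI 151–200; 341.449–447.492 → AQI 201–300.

SO₂ 59: bracket 36–75 → index 51–100; slope 49/39, offset 23.
AQI = 51 + 49/39·23 ≈ 79.90 ⇒ 80.
O₃: 0.13639 ∈ [0.12679, 0.14764] ↔ index [301, 500].
301 + (0.13639−0.12679)·(500−301)/(0.14764−0.12679) = 301 + 0.00960·199/0.02085 ≈ 392.63, so AQI = 393.
NO₂: row 791.23–1014.48 (AQI 101–150). (150−101)·(868.07−791.23)/(1014.48−791.23) + 101 = 49·76.84/223.25 + 101 ≈ 117.87 → 118.
PM2.5: row 341.449–447.492 (AQI 201–300). (300−201)·(411.499−341.449)/(447.492−341.449) + 201 = 99·70.050/106.043 + 201 ≈ 266.40 → 266.
Sub-indices: SO₂→80, O₃→393, NO₂→118, PM2.5→266. Overall AQI = max = 393; dominant pollutant is O₃.
AQI 393: Hazardous.

393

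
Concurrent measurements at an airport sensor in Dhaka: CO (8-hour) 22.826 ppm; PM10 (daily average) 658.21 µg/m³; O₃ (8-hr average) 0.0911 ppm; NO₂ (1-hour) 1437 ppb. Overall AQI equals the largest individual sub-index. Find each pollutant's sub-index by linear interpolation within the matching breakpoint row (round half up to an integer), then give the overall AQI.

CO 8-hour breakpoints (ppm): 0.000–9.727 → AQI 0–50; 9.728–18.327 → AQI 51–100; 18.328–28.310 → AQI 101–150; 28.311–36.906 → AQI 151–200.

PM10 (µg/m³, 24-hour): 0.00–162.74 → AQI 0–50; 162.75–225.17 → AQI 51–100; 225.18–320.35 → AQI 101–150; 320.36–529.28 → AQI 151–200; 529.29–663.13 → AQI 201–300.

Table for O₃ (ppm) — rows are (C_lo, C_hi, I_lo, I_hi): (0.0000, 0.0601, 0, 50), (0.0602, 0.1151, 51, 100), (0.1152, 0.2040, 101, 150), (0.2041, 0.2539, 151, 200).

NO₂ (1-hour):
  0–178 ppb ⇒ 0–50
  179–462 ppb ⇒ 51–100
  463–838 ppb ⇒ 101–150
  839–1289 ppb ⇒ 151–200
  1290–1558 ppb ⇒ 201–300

296

CO 22.826: bracket 18.328–28.310 → index 101–150; slope 49/9.982, offset 4.498.
AQI = 101 + 49/9.982·4.498 ≈ 123.08 ⇒ 123.
PM10: 658.21 ∈ [529.29, 663.13] ↔ index [201, 300].
201 + (658.21−529.29)·(300−201)/(663.13−529.29) = 201 + 128.92·99/133.84 ≈ 296.36, so AQI = 296.
O₃: 0.0911 lies in 0.0602–0.1151, so I_lo=51, I_hi=100, C_lo=0.0602, C_hi=0.1151.
(100−51)/(0.1151−0.0602) × (0.0911−0.0602) + 51 = 49/0.0549 × 0.0309 + 51 ≈ 78.58 → 79.
NO₂: 1437 lies in 1290–1558, so I_lo=201, I_hi=300, C_lo=1290, C_hi=1558.
(300−201)/(1558−1290) × (1437−1290) + 201 = 99/268 × 147 + 201 ≈ 255.30 → 255.
Sub-indices: CO→123, PM10→296, O₃→79, NO₂→255. Overall AQI = max = 296; dominant pollutant is PM10.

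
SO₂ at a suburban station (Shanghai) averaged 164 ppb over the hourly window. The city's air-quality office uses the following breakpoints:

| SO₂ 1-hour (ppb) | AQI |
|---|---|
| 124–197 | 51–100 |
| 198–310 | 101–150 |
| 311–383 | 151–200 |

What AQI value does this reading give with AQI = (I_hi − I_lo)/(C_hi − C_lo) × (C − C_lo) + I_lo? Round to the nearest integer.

SO₂: 164 ∈ [124, 197] ↔ index [51, 100].
51 + (164−124)·(100−51)/(197−124) = 51 + 40·49/73 ≈ 77.85, so AQI = 78.

78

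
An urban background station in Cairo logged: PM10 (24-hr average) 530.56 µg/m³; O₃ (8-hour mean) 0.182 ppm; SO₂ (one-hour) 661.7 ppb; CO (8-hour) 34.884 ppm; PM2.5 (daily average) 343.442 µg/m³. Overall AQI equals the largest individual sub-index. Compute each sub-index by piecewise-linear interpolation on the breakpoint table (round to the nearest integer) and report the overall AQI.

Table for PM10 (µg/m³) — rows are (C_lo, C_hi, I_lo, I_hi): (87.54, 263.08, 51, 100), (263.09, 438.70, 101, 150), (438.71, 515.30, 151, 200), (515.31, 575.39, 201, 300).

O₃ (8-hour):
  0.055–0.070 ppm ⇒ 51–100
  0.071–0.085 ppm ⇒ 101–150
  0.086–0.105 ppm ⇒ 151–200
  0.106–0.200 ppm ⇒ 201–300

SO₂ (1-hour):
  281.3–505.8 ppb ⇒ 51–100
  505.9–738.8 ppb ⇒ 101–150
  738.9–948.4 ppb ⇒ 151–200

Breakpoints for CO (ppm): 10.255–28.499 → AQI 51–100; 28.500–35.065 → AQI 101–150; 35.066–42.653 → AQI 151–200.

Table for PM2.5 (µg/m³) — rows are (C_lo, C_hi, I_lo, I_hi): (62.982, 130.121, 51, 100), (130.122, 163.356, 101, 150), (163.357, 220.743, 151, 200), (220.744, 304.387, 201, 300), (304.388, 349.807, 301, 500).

PM10 530.56: bracket 515.31–575.39 → index 201–300; slope 99/60.08, offset 15.25.
AQI = 201 + 99/60.08·15.25 ≈ 226.13 ⇒ 226.
O₃: 0.182 lies in 0.106–0.200, so I_lo=201, I_hi=300, C_lo=0.106, C_hi=0.200.
(300−201)/(0.200−0.106) × (0.182−0.106) + 201 = 99/0.094 × 0.076 + 201 ≈ 281.04 → 281.
SO₂: 661.7 lies in 505.9–738.8, so I_lo=101, I_hi=150, C_lo=505.9, C_hi=738.8.
(150−101)/(738.8−505.9) × (661.7−505.9) + 101 = 49/232.9 × 155.8 + 101 ≈ 133.78 → 134.
CO: 34.884 ∈ [28.500, 35.065] ↔ index [101, 150].
101 + (34.884−28.500)·(150−101)/(35.065−28.500) = 101 + 6.384·49/6.565 ≈ 148.65, so AQI = 149.
PM2.5: row 304.388–349.807 (AQI 301–500). (500−301)·(343.442−304.388)/(349.807−304.388) + 301 = 199·39.054/45.419 + 301 ≈ 472.11 → 472.
Sub-indices: PM10→226, O₃→281, SO₂→134, CO→149, PM2.5→472. Overall AQI = max = 472; dominant pollutant is PM2.5.

472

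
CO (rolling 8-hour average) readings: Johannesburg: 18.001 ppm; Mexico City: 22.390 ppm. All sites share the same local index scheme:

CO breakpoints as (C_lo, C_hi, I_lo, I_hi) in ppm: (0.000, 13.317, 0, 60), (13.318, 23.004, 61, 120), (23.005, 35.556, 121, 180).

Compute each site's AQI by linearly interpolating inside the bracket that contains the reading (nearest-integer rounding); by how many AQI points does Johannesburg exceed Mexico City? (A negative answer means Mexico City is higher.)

-26

Johannesburg: 18.001 ∈ [13.318, 23.004] ↔ index [61, 120].
61 + (18.001−13.318)·(120−61)/(23.004−13.318) = 61 + 4.683·59/9.686 ≈ 89.53, so AQI = 90.
Mexico City 22.390: bracket 13.318–23.004 → index 61–120; slope 59/9.686, offset 9.072.
AQI = 61 + 59/9.686·9.072 ≈ 116.26 ⇒ 116.
AQIs: Johannesburg=90, Mexico City=116. Johannesburg (90) − Mexico City (116) = -26.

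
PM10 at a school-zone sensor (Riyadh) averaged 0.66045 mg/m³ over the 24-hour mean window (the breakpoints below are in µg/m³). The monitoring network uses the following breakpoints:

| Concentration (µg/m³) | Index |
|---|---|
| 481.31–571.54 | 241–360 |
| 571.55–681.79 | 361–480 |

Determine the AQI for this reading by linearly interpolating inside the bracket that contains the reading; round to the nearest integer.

Convert: 0.66045 mg/m³ = 660.45 µg/m³.
PM10: row 571.55–681.79 (AQI 361–480). (480−361)·(660.45−571.55)/(681.79−571.55) + 361 = 119·88.90/110.24 + 361 ≈ 456.96 → 457.

457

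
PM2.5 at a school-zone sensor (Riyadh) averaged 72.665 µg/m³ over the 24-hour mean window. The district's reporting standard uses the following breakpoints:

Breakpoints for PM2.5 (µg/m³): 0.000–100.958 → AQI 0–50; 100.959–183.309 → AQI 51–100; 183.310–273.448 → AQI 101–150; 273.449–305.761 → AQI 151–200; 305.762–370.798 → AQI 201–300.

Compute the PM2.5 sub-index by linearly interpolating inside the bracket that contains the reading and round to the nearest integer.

PM2.5: row 0.000–100.958 (AQI 0–50). (50−0)·(72.665−0.000)/(100.958−0.000) + 0 = 50·72.665/100.958 + 0 ≈ 35.99 → 36.
AQI 36 falls in the Good category.

36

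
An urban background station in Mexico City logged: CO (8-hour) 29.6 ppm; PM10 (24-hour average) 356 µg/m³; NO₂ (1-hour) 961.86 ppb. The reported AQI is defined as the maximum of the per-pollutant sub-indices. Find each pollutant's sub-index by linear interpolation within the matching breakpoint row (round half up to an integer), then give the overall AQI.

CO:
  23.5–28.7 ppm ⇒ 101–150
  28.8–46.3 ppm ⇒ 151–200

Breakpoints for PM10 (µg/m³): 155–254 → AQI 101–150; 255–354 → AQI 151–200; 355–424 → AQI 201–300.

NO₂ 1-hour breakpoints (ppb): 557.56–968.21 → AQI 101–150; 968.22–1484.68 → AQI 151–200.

CO 29.6: bracket 28.8–46.3 → index 151–200; slope 49/17.5, offset 0.8.
AQI = 151 + 49/17.5·0.8 ≈ 153.24 ⇒ 153.
PM10: row 355–424 (AQI 201–300). (300−201)·(356−355)/(424−355) + 201 = 99·1/69 + 201 ≈ 202.43 → 202.
NO₂: 961.86 lies in 557.56–968.21, so I_lo=101, I_hi=150, C_lo=557.56, C_hi=968.21.
(150−101)/(968.21−557.56) × (961.86−557.56) + 101 = 49/410.65 × 404.30 + 101 ≈ 149.24 → 149.
Sub-indices: CO→153, PM10→202, NO₂→149. Overall AQI = max = 202; dominant pollutant is PM10.
AQI 202: Very Unhealthy.

202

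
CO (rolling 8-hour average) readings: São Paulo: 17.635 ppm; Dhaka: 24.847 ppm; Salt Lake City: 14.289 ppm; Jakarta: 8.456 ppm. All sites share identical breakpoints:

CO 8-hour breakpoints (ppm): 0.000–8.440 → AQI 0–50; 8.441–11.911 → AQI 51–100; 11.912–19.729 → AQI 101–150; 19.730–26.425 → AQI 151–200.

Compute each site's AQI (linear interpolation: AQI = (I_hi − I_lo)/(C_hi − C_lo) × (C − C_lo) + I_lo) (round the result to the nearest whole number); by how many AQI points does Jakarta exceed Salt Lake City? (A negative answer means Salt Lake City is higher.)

-65

São Paulo 17.635: bracket 11.912–19.729 → index 101–150; slope 49/7.817, offset 5.723.
AQI = 101 + 49/7.817·5.723 ≈ 136.87 ⇒ 137.
Dhaka: 24.847 ∈ [19.730, 26.425] ↔ index [151, 200].
151 + (24.847−19.730)·(200−151)/(26.425−19.730) = 151 + 5.117·49/6.695 ≈ 188.45, so AQI = 188.
Salt Lake City: 14.289 lies in 11.912–19.729, so I_lo=101, I_hi=150, C_lo=11.912, C_hi=19.729.
(150−101)/(19.729−11.912) × (14.289−11.912) + 101 = 49/7.817 × 2.377 + 101 ≈ 115.90 → 116.
Jakarta: 8.456 lies in 8.441–11.911, so I_lo=51, I_hi=100, C_lo=8.441, C_hi=11.911.
(100−51)/(11.911−8.441) × (8.456−8.441) + 51 = 49/3.470 × 0.015 + 51 ≈ 51.21 → 51.
AQIs: São Paulo=137, Dhaka=188, Salt Lake City=116, Jakarta=51. Jakarta (51) − Salt Lake City (116) = -65.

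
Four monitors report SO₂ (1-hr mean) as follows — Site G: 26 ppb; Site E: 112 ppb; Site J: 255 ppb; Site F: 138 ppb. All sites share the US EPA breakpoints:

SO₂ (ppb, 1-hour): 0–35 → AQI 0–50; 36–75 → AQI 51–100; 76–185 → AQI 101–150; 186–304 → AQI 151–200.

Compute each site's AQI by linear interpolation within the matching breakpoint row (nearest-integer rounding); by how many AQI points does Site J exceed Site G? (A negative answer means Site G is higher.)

143

Site G: 26 lies in 0–35, so I_lo=0, I_hi=50, C_lo=0, C_hi=35.
(50−0)/(35−0) × (26−0) + 0 = 50/35 × 26 + 0 ≈ 37.14 → 37.
Site E 112: bracket 76–185 → index 101–150; slope 49/109, offset 36.
AQI = 101 + 49/109·36 ≈ 117.18 ⇒ 117.
Site J 255: bracket 186–304 → index 151–200; slope 49/118, offset 69.
AQI = 151 + 49/118·69 ≈ 179.65 ⇒ 180.
Site F: row 76–185 (AQI 101–150). (150−101)·(138−76)/(185−76) + 101 = 49·62/109 + 101 ≈ 128.87 → 129.
AQIs: Site G=37, Site E=117, Site J=180, Site F=129. Site J (180) − Site G (37) = 143.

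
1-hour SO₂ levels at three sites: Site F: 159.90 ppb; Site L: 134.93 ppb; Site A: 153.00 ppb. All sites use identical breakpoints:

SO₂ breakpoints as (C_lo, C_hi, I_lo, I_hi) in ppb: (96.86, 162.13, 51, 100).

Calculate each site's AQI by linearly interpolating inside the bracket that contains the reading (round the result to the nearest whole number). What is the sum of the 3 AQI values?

Site F: 159.90 ∈ [96.86, 162.13] ↔ index [51, 100].
51 + (159.90−96.86)·(100−51)/(162.13−96.86) = 51 + 63.04·49/65.27 ≈ 98.33, so AQI = 98.
Site L: row 96.86–162.13 (AQI 51–100). (100−51)·(134.93−96.86)/(162.13−96.86) + 51 = 49·38.07/65.27 + 51 ≈ 79.58 → 80.
Site A: 153.00 lies in 96.86–162.13, so I_lo=51, I_hi=100, C_lo=96.86, C_hi=162.13.
(100−51)/(162.13−96.86) × (153.00−96.86) + 51 = 49/65.27 × 56.14 + 51 ≈ 93.15 → 93.
AQIs: Site F=98, Site L=80, Site A=93. Sum = 98 + 80 + 93 = 271.

271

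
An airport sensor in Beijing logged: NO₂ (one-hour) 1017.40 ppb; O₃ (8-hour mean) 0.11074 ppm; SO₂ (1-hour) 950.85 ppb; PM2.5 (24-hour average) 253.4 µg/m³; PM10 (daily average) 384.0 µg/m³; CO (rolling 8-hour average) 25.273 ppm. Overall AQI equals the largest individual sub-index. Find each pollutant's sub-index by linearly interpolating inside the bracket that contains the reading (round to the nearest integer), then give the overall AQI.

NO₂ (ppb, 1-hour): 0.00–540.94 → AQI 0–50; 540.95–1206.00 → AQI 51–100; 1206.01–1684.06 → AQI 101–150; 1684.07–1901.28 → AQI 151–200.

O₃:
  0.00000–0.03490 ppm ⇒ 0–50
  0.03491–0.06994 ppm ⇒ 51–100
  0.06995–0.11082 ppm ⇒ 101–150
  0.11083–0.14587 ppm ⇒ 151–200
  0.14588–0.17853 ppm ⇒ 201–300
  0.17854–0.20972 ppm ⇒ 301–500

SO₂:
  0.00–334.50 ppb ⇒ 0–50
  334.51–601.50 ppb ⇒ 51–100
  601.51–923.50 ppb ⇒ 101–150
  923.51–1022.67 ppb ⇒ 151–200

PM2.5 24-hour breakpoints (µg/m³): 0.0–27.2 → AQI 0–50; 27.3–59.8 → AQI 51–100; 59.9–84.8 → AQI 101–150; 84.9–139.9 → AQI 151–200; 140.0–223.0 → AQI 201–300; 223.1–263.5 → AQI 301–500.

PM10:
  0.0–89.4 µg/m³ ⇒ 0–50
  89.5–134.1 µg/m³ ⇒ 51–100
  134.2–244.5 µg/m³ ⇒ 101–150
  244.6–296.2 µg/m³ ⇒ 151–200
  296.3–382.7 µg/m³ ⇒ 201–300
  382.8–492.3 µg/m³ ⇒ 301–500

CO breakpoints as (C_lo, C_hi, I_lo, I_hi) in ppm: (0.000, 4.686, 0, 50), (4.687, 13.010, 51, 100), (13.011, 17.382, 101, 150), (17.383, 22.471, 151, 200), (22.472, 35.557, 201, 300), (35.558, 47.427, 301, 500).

450

NO₂: 1017.40 ∈ [540.95, 1206.00] ↔ index [51, 100].
51 + (1017.40−540.95)·(100−51)/(1206.00−540.95) = 51 + 476.45·49/665.05 ≈ 86.10, so AQI = 86.
O₃: 0.11074 lies in 0.06995–0.11082, so I_lo=101, I_hi=150, C_lo=0.06995, C_hi=0.11082.
(150−101)/(0.11082−0.06995) × (0.11074−0.06995) + 101 = 49/0.04087 × 0.04079 + 101 ≈ 149.90 → 150.
SO₂: 950.85 lies in 923.51–1022.67, so I_lo=151, I_hi=200, C_lo=923.51, C_hi=1022.67.
(200−151)/(1022.67−923.51) × (950.85−923.51) + 151 = 49/99.16 × 27.34 + 151 ≈ 164.51 → 165.
PM2.5: row 223.1–263.5 (AQI 301–500). (500−301)·(253.4−223.1)/(263.5−223.1) + 301 = 199·30.3/40.4 + 301 ≈ 450.25 → 450.
PM10: 384.0 lies in 382.8–492.3, so I_lo=301, I_hi=500, C_lo=382.8, C_hi=492.3.
(500−301)/(492.3−382.8) × (384.0−382.8) + 301 = 199/109.5 × 1.2 + 301 ≈ 303.18 → 303.
CO: row 22.472–35.557 (AQI 201–300). (300−201)·(25.273−22.472)/(35.557−22.472) + 201 = 99·2.801/13.085 + 201 ≈ 222.19 → 222.
Sub-indices: NO₂→86, O₃→150, SO₂→165, PM2.5→450, PM10→303, CO→222. Overall AQI = max = 450; dominant pollutant is PM2.5.
AQI 450: Hazardous.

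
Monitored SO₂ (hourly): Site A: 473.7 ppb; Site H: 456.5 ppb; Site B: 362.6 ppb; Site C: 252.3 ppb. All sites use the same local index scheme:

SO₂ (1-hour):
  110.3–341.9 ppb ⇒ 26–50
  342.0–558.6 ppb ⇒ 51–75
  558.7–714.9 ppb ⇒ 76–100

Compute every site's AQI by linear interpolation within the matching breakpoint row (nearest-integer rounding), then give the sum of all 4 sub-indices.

224

Site A: 473.7 ∈ [342.0, 558.6] ↔ index [51, 75].
51 + (473.7−342.0)·(75−51)/(558.6−342.0) = 51 + 131.7·24/216.6 ≈ 65.59, so AQI = 66.
Site H: 456.5 lies in 342.0–558.6, so I_lo=51, I_hi=75, C_lo=342.0, C_hi=558.6.
(75−51)/(558.6−342.0) × (456.5−342.0) + 51 = 24/216.6 × 114.5 + 51 ≈ 63.69 → 64.
Site B: row 342.0–558.6 (AQI 51–75). (75−51)·(362.6−342.0)/(558.6−342.0) + 51 = 24·20.6/216.6 + 51 ≈ 53.28 → 53.
Site C: row 110.3–341.9 (AQI 26–50). (50−26)·(252.3−110.3)/(341.9−110.3) + 26 = 24·142.0/231.6 + 26 ≈ 40.72 → 41.
AQIs: Site A=66, Site H=64, Site B=53, Site C=41. Sum = 66 + 64 + 53 + 41 = 224.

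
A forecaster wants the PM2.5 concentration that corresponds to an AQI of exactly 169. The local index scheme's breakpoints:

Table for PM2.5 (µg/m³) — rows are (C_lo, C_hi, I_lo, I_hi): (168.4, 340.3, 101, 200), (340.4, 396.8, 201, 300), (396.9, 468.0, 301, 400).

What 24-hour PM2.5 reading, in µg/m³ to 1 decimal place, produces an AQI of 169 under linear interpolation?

AQI 169 lies in the 101–200 band, which corresponds to 168.4–340.3 µg/m³.
C = 168.4 + (169−101)×(340.3−168.4)/(200−101) = 168.4 + 68×171.9/99 ≈ 286.473 µg/m³ → 286.5 µg/m³ to 1 dp.

286.5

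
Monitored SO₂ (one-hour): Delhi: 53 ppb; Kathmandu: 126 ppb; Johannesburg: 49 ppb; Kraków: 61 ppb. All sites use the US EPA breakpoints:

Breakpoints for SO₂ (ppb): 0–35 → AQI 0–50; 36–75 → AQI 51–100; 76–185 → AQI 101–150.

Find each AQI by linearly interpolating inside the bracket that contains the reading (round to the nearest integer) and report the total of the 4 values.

344

Delhi: 53 ∈ [36, 75] ↔ index [51, 100].
51 + (53−36)·(100−51)/(75−36) = 51 + 17·49/39 ≈ 72.36, so AQI = 72.
Kathmandu: 126 lies in 76–185, so I_lo=101, I_hi=150, C_lo=76, C_hi=185.
(150−101)/(185−76) × (126−76) + 101 = 49/109 × 50 + 101 ≈ 123.48 → 123.
Johannesburg: row 36–75 (AQI 51–100). (100−51)·(49−36)/(75−36) + 51 = 49·13/39 + 51 ≈ 67.33 → 67.
Kraków 61: bracket 36–75 → index 51–100; slope 49/39, offset 25.
AQI = 51 + 49/39·25 ≈ 82.41 ⇒ 82.
AQIs: Delhi=72, Kathmandu=123, Johannesburg=67, Kraków=82. Sum = 72 + 123 + 67 + 82 = 344.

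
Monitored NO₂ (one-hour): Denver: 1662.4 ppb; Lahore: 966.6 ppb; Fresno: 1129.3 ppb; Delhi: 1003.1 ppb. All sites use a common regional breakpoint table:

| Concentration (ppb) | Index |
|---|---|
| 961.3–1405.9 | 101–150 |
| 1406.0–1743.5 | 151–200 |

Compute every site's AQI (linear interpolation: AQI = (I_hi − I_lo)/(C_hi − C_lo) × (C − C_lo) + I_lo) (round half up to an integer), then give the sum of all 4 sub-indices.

Denver: 1662.4 lies in 1406.0–1743.5, so I_lo=151, I_hi=200, C_lo=1406.0, C_hi=1743.5.
(200−151)/(1743.5−1406.0) × (1662.4−1406.0) + 151 = 49/337.5 × 256.4 + 151 ≈ 188.23 → 188.
Lahore: row 961.3–1405.9 (AQI 101–150). (150−101)·(966.6−961.3)/(1405.9−961.3) + 101 = 49·5.3/444.6 + 101 ≈ 101.58 → 102.
Fresno: 1129.3 lies in 961.3–1405.9, so I_lo=101, I_hi=150, C_lo=961.3, C_hi=1405.9.
(150−101)/(1405.9−961.3) × (1129.3−961.3) + 101 = 49/444.6 × 168.0 + 101 ≈ 119.52 → 120.
Delhi: 1003.1 lies in 961.3–1405.9, so I_lo=101, I_hi=150, C_lo=961.3, C_hi=1405.9.
(150−101)/(1405.9−961.3) × (1003.1−961.3) + 101 = 49/444.6 × 41.8 + 101 ≈ 105.61 → 106.
AQIs: Denver=188, Lahore=102, Fresno=120, Delhi=106. Sum = 188 + 102 + 120 + 106 = 516.

516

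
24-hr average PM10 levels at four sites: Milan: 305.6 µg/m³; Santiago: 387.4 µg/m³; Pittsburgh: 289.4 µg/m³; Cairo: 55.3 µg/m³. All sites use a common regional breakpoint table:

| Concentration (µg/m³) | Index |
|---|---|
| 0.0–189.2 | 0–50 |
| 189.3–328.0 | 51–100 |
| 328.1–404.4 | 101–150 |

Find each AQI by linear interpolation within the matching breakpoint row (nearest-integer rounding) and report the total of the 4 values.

332

Milan: 305.6 lies in 189.3–328.0, so I_lo=51, I_hi=100, C_lo=189.3, C_hi=328.0.
(100−51)/(328.0−189.3) × (305.6−189.3) + 51 = 49/138.7 × 116.3 + 51 ≈ 92.09 → 92.
Santiago: 387.4 ∈ [328.1, 404.4] ↔ index [101, 150].
101 + (387.4−328.1)·(150−101)/(404.4−328.1) = 101 + 59.3·49/76.3 ≈ 139.08, so AQI = 139.
Pittsburgh: 289.4 ∈ [189.3, 328.0] ↔ index [51, 100].
51 + (289.4−189.3)·(100−51)/(328.0−189.3) = 51 + 100.1·49/138.7 ≈ 86.36, so AQI = 86.
Cairo: 55.3 lies in 0.0–189.2, so I_lo=0, I_hi=50, C_lo=0.0, C_hi=189.2.
(50−0)/(189.2−0.0) × (55.3−0.0) + 0 = 50/189.2 × 55.3 + 0 ≈ 14.61 → 15.
AQIs: Milan=92, Santiago=139, Pittsburgh=86, Cairo=15. Sum = 92 + 139 + 86 + 15 = 332.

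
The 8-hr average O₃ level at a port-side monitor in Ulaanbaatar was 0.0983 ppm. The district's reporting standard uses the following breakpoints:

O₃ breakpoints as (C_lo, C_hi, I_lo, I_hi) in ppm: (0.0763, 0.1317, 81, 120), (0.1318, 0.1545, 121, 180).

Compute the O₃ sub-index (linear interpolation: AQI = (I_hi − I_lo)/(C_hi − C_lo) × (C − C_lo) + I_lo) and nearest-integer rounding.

96

O₃: 0.0983 lies in 0.0763–0.1317, so I_lo=81, I_hi=120, C_lo=0.0763, C_hi=0.1317.
(120−81)/(0.1317−0.0763) × (0.0983−0.0763) + 81 = 39/0.0554 × 0.0220 + 81 ≈ 96.49 → 96.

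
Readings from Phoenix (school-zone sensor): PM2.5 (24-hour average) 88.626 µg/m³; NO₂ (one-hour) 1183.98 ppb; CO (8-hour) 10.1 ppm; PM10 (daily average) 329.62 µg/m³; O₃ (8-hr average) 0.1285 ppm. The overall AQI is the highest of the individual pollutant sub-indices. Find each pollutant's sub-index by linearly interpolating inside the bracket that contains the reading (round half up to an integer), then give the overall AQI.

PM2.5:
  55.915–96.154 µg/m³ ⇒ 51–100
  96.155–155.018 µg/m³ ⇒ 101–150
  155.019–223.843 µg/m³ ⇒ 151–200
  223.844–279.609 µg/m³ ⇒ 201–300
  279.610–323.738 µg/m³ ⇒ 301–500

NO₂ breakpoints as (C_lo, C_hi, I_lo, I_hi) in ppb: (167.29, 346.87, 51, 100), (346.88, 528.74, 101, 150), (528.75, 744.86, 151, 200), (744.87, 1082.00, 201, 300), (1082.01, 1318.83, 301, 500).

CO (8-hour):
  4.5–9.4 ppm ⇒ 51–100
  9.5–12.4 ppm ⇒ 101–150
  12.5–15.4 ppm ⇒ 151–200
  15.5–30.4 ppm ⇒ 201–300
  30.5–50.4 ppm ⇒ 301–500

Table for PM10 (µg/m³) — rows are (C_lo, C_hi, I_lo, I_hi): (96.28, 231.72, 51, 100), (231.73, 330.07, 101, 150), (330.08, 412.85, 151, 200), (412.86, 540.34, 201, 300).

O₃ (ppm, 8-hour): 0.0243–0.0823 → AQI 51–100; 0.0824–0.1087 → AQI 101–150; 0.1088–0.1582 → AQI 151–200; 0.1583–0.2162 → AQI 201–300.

387

PM2.5 88.626: bracket 55.915–96.154 → index 51–100; slope 49/40.239, offset 32.711.
AQI = 51 + 49/40.239·32.711 ≈ 90.83 ⇒ 91.
NO₂: 1183.98 lies in 1082.01–1318.83, so I_lo=301, I_hi=500, C_lo=1082.01, C_hi=1318.83.
(500−301)/(1318.83−1082.01) × (1183.98−1082.01) + 301 = 199/236.82 × 101.97 + 301 ≈ 386.69 → 387.
CO: row 9.5–12.4 (AQI 101–150). (150−101)·(10.1−9.5)/(12.4−9.5) + 101 = 49·0.6/2.9 + 101 ≈ 111.14 → 111.
PM10: row 231.73–330.07 (AQI 101–150). (150−101)·(329.62−231.73)/(330.07−231.73) + 101 = 49·97.89/98.34 + 101 ≈ 149.78 → 150.
O₃ 0.1285: bracket 0.1088–0.1582 → index 151–200; slope 49/0.0494, offset 0.0197.
AQI = 151 + 49/0.0494·0.0197 ≈ 170.54 ⇒ 171.
Sub-indices: PM2.5→91, NO₂→387, CO→111, PM10→150, O₃→171. Overall AQI = max = 387; dominant pollutant is NO₂.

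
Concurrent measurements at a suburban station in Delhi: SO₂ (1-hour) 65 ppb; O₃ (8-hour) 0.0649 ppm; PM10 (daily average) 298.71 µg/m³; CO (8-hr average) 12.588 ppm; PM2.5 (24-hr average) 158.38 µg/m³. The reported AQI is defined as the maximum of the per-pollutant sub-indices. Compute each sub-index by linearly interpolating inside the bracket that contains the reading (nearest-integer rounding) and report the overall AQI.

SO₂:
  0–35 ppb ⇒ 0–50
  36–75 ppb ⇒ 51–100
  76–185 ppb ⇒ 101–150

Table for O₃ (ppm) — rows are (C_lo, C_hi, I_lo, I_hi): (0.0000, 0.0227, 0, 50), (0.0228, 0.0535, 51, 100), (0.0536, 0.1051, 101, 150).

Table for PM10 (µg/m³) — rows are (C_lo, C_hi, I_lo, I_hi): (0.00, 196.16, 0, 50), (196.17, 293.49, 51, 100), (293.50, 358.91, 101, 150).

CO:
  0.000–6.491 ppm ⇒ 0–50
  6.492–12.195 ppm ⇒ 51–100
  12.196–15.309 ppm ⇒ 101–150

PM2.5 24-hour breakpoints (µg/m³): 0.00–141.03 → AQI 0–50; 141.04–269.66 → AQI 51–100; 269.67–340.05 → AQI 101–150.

SO₂: row 36–75 (AQI 51–100). (100−51)·(65−36)/(75−36) + 51 = 49·29/39 + 51 ≈ 87.44 → 87.
O₃: 0.0649 lies in 0.0536–0.1051, so I_lo=101, I_hi=150, C_lo=0.0536, C_hi=0.1051.
(150−101)/(0.1051−0.0536) × (0.0649−0.0536) + 101 = 49/0.0515 × 0.0113 + 101 ≈ 111.75 → 112.
PM10: 298.71 lies in 293.50–358.91, so I_lo=101, I_hi=150, C_lo=293.50, C_hi=358.91.
(150−101)/(358.91−293.50) × (298.71−293.50) + 101 = 49/65.41 × 5.21 + 101 ≈ 104.90 → 105.
CO: 12.588 ∈ [12.196, 15.309] ↔ index [101, 150].
101 + (12.588−12.196)·(150−101)/(15.309−12.196) = 101 + 0.392·49/3.113 ≈ 107.17, so AQI = 107.
PM2.5 158.38: bracket 141.04–269.66 → index 51–100; slope 49/128.62, offset 17.34.
AQI = 51 + 49/128.62·17.34 ≈ 57.61 ⇒ 58.
Sub-indices: SO₂→87, O₃→112, PM10→105, CO→107, PM2.5→58. Overall AQI = max = 112; dominant pollutant is O₃.

112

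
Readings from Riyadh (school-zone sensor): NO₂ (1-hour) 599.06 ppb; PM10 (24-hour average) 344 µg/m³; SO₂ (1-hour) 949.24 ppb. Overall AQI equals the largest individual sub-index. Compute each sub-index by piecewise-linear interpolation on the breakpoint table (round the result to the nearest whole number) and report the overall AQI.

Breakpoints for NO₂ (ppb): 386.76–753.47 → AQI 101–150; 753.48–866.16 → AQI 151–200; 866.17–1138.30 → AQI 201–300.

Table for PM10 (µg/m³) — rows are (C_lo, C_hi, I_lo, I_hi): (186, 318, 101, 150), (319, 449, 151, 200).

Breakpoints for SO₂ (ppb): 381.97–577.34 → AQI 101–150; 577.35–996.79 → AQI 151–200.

194

NO₂: 599.06 ∈ [386.76, 753.47] ↔ index [101, 150].
101 + (599.06−386.76)·(150−101)/(753.47−386.76) = 101 + 212.30·49/366.71 ≈ 129.37, so AQI = 129.
PM10 344: bracket 319–449 → index 151–200; slope 49/130, offset 25.
AQI = 151 + 49/130·25 ≈ 160.42 ⇒ 160.
SO₂: row 577.35–996.79 (AQI 151–200). (200−151)·(949.24−577.35)/(996.79−577.35) + 151 = 49·371.89/419.44 + 151 ≈ 194.45 → 194.
Sub-indices: NO₂→129, PM10→160, SO₂→194. Overall AQI = max = 194; dominant pollutant is SO₂.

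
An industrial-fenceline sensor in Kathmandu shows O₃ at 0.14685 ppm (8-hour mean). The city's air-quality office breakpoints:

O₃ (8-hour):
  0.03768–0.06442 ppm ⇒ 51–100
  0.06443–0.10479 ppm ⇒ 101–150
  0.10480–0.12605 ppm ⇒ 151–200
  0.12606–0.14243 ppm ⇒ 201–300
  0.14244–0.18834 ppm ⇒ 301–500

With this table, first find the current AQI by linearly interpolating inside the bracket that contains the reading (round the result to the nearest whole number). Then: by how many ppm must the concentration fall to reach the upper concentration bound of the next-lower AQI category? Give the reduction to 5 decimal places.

0.00442

O₃: 0.14685 lies in 0.14244–0.18834, so I_lo=301, I_hi=500, C_lo=0.14244, C_hi=0.18834.
(500−301)/(0.18834−0.14244) × (0.14685−0.14244) + 301 = 199/0.04590 × 0.00441 + 301 ≈ 320.12 → 320.
Current AQI 320 is in the Hazardous range (301–500). The next-lower category tops out at AQI 300, whose upper concentration bound is 0.14243 ppm.
Reduction needed = 0.14685 − 0.14243 = 0.00442 ppm.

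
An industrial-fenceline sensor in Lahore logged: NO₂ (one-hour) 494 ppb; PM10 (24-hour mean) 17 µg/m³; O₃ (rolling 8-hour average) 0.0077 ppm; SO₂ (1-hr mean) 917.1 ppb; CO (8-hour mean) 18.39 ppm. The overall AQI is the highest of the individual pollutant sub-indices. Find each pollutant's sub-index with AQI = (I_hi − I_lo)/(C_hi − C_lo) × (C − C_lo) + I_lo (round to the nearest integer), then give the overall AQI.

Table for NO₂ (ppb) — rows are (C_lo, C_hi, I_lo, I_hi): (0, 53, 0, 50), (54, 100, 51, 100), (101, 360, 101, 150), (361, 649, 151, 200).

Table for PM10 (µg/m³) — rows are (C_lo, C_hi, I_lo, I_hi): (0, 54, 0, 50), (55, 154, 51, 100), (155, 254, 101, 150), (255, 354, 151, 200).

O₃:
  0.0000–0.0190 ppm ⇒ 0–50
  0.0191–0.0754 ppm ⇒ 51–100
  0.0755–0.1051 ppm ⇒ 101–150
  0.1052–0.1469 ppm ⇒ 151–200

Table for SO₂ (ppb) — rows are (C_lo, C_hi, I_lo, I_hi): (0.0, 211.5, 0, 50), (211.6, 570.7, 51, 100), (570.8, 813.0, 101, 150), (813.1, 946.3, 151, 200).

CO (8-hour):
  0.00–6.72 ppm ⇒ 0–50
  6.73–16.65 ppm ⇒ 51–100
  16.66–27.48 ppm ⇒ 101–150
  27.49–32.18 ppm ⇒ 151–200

189

NO₂: 494 ∈ [361, 649] ↔ index [151, 200].
151 + (494−361)·(200−151)/(649−361) = 151 + 133·49/288 ≈ 173.63, so AQI = 174.
PM10: 17 ∈ [0, 54] ↔ index [0, 50].
0 + (17−0)·(50−0)/(54−0) = 0 + 17·50/54 ≈ 15.74, so AQI = 16.
O₃ 0.0077: bracket 0.0000–0.0190 → index 0–50; slope 50/0.0190, offset 0.0077.
AQI = 0 + 50/0.0190·0.0077 ≈ 20.26 ⇒ 20.
SO₂ 917.1: bracket 813.1–946.3 → index 151–200; slope 49/133.2, offset 104.0.
AQI = 151 + 49/133.2·104.0 ≈ 189.26 ⇒ 189.
CO: 18.39 ∈ [16.66, 27.48] ↔ index [101, 150].
101 + (18.39−16.66)·(150−101)/(27.48−16.66) = 101 + 1.73·49/10.82 ≈ 108.83, so AQI = 109.
Sub-indices: NO₂→174, PM10→16, O₃→20, SO₂→189, CO→109. Overall AQI = max = 189; dominant pollutant is SO₂.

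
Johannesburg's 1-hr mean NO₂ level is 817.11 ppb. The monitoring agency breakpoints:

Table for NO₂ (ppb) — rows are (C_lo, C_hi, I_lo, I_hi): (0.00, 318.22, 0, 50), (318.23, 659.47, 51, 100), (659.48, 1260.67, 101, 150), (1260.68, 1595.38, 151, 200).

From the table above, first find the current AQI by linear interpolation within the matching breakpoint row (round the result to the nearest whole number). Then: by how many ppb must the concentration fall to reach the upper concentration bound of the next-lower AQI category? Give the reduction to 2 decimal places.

NO₂: row 659.48–1260.67 (AQI 101–150). (150−101)·(817.11−659.48)/(1260.67−659.48) + 101 = 49·157.63/601.19 + 101 ≈ 113.85 → 114.
Current AQI 114 is in the Unhealthy for Sensitive Groups range (101–150). The next-lower category tops out at AQI 100, whose upper concentration bound is 659.47 ppb.
Reduction needed = 817.11 − 659.47 = 157.64 ppb.

157.64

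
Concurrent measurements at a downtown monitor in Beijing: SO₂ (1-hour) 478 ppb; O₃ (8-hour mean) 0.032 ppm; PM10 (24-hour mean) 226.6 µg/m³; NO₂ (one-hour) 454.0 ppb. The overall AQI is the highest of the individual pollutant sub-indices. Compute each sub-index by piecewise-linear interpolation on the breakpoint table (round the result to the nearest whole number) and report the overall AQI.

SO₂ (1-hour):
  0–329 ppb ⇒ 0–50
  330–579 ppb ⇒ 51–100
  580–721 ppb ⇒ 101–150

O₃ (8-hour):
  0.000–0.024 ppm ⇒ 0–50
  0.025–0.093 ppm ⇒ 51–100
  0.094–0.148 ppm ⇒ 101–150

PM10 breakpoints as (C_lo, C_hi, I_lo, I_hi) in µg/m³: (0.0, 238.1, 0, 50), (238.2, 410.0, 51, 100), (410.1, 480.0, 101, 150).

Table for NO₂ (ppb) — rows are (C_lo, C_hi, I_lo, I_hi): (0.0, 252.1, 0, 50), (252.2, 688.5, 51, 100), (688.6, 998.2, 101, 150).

80

SO₂: row 330–579 (AQI 51–100). (100−51)·(478−330)/(579−330) + 51 = 49·148/249 + 51 ≈ 80.12 → 80.
O₃: row 0.025–0.093 (AQI 51–100). (100−51)·(0.032−0.025)/(0.093−0.025) + 51 = 49·0.007/0.068 + 51 ≈ 56.04 → 56.
PM10: 226.6 ∈ [0.0, 238.1] ↔ index [0, 50].
0 + (226.6−0.0)·(50−0)/(238.1−0.0) = 0 + 226.6·50/238.1 ≈ 47.59, so AQI = 48.
NO₂ 454.0: bracket 252.2–688.5 → index 51–100; slope 49/436.3, offset 201.8.
AQI = 51 + 49/436.3·201.8 ≈ 73.66 ⇒ 74.
Sub-indices: SO₂→80, O₃→56, PM10→48, NO₂→74. Overall AQI = max = 80; dominant pollutant is SO₂.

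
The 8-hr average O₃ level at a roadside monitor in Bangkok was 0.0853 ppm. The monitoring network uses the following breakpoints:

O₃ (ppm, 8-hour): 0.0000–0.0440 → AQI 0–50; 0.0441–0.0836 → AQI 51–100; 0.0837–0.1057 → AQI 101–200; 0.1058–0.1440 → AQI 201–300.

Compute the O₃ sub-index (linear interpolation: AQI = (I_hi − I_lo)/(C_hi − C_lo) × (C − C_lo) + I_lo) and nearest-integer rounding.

108

O₃: row 0.0837–0.1057 (AQI 101–200). (200−101)·(0.0853−0.0837)/(0.1057−0.0837) + 101 = 99·0.0016/0.0220 + 101 ≈ 108.20 → 108.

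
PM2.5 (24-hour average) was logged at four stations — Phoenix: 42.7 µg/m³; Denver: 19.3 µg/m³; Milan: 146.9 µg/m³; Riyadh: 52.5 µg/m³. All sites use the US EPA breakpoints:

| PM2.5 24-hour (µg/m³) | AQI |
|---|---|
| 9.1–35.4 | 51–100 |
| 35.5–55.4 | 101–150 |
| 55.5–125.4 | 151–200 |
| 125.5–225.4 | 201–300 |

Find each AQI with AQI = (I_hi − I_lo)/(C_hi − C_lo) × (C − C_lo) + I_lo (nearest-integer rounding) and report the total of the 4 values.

554

Phoenix: row 35.5–55.4 (AQI 101–150). (150−101)·(42.7−35.5)/(55.4−35.5) + 101 = 49·7.2/19.9 + 101 ≈ 118.73 → 119.
Denver 19.3: bracket 9.1–35.4 → index 51–100; slope 49/26.3, offset 10.2.
AQI = 51 + 49/26.3·10.2 ≈ 70.00 ⇒ 70.
Milan 146.9: bracket 125.5–225.4 → index 201–300; slope 99/99.9, offset 21.4.
AQI = 201 + 99/99.9·21.4 ≈ 222.21 ⇒ 222.
Riyadh 52.5: bracket 35.5–55.4 → index 101–150; slope 49/19.9, offset 17.0.
AQI = 101 + 49/19.9·17.0 ≈ 142.86 ⇒ 143.
AQIs: Phoenix=119, Denver=70, Milan=222, Riyadh=143. Sum = 119 + 70 + 222 + 143 = 554.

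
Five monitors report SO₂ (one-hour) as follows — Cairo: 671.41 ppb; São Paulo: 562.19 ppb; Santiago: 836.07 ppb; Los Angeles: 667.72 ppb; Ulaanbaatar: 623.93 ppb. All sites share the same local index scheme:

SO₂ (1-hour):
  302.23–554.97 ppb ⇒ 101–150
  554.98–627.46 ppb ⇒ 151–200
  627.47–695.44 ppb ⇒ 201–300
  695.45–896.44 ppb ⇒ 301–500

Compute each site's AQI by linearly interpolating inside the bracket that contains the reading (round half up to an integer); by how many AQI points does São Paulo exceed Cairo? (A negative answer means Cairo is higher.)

-109

Cairo: row 627.47–695.44 (AQI 201–300). (300−201)·(671.41−627.47)/(695.44−627.47) + 201 = 99·43.94/67.97 + 201 ≈ 265.00 → 265.
São Paulo 562.19: bracket 554.98–627.46 → index 151–200; slope 49/72.48, offset 7.21.
AQI = 151 + 49/72.48·7.21 ≈ 155.87 ⇒ 156.
Santiago: 836.07 ∈ [695.45, 896.44] ↔ index [301, 500].
301 + (836.07−695.45)·(500−301)/(896.44−695.45) = 301 + 140.62·199/200.99 ≈ 440.23, so AQI = 440.
Los Angeles: 667.72 lies in 627.47–695.44, so I_lo=201, I_hi=300, C_lo=627.47, C_hi=695.44.
(300−201)/(695.44−627.47) × (667.72−627.47) + 201 = 99/67.97 × 40.25 + 201 ≈ 259.63 → 260.
Ulaanbaatar: 623.93 ∈ [554.98, 627.46] ↔ index [151, 200].
151 + (623.93−554.98)·(200−151)/(627.46−554.98) = 151 + 68.95·49/72.48 ≈ 197.61, so AQI = 198.
AQIs: Cairo=265, São Paulo=156, Santiago=440, Los Angeles=260, Ulaanbaatar=198. São Paulo (156) − Cairo (265) = -109.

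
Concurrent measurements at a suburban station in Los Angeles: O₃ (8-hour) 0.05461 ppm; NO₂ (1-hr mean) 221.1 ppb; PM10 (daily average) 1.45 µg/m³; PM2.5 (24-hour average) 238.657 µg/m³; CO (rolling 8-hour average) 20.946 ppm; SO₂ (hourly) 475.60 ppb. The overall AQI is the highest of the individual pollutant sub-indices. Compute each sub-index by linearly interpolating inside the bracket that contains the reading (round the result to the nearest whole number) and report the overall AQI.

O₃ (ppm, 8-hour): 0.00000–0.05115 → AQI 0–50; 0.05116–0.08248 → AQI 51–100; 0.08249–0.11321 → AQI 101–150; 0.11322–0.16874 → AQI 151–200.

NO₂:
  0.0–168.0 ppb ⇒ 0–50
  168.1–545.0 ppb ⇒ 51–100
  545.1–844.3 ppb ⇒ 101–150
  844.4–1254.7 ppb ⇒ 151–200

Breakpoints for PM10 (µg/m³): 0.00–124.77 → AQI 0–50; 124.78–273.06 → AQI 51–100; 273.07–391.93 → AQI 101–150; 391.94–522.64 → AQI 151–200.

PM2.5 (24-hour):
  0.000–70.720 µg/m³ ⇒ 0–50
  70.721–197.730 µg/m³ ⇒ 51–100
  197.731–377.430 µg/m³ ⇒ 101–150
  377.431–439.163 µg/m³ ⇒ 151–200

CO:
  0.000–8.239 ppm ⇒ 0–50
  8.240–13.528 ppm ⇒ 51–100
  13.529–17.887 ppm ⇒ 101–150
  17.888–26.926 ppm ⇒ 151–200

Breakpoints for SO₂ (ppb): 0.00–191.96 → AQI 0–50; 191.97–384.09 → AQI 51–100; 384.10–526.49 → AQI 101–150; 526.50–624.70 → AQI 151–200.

168

O₃ 0.05461: bracket 0.05116–0.08248 → index 51–100; slope 49/0.03132, offset 0.00345.
AQI = 51 + 49/0.03132·0.00345 ≈ 56.40 ⇒ 56.
NO₂: 221.1 ∈ [168.1, 545.0] ↔ index [51, 100].
51 + (221.1−168.1)·(100−51)/(545.0−168.1) = 51 + 53.0·49/376.9 ≈ 57.89, so AQI = 58.
PM10: row 0.00–124.77 (AQI 0–50). (50−0)·(1.45−0.00)/(124.77−0.00) + 0 = 50·1.45/124.77 + 0 ≈ 0.58 → 1.
PM2.5 238.657: bracket 197.731–377.430 → index 101–150; slope 49/179.699, offset 40.926.
AQI = 101 + 49/179.699·40.926 ≈ 112.16 ⇒ 112.
CO: row 17.888–26.926 (AQI 151–200). (200−151)·(20.946−17.888)/(26.926−17.888) + 151 = 49·3.058/9.038 + 151 ≈ 167.58 → 168.
SO₂: 475.60 lies in 384.10–526.49, so I_lo=101, I_hi=150, C_lo=384.10, C_hi=526.49.
(150−101)/(526.49−384.10) × (475.60−384.10) + 101 = 49/142.39 × 91.50 + 101 ≈ 132.49 → 132.
Sub-indices: O₃→56, NO₂→58, PM10→1, PM2.5→112, CO→168, SO₂→132. Overall AQI = max = 168; dominant pollutant is CO.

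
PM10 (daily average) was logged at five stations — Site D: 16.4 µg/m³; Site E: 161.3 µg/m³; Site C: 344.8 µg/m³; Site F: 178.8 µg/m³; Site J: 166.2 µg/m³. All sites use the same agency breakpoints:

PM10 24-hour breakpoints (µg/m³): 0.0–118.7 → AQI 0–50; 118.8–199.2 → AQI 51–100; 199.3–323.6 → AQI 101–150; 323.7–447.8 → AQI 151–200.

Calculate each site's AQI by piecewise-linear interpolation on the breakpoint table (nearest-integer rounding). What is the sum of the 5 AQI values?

Site D 16.4: bracket 0.0–118.7 → index 0–50; slope 50/118.7, offset 16.4.
AQI = 0 + 50/118.7·16.4 ≈ 6.91 ⇒ 7.
Site E: 161.3 ∈ [118.8, 199.2] ↔ index [51, 100].
51 + (161.3−118.8)·(100−51)/(199.2−118.8) = 51 + 42.5·49/80.4 ≈ 76.90, so AQI = 77.
Site C: 344.8 ∈ [323.7, 447.8] ↔ index [151, 200].
151 + (344.8−323.7)·(200−151)/(447.8−323.7) = 151 + 21.1·49/124.1 ≈ 159.33, so AQI = 159.
Site F: row 118.8–199.2 (AQI 51–100). (100−51)·(178.8−118.8)/(199.2−118.8) + 51 = 49·60.0/80.4 + 51 ≈ 87.57 → 88.
Site J: 166.2 ∈ [118.8, 199.2] ↔ index [51, 100].
51 + (166.2−118.8)·(100−51)/(199.2−118.8) = 51 + 47.4·49/80.4 ≈ 79.89, so AQI = 80.
AQIs: Site D=7, Site E=77, Site C=159, Site F=88, Site J=80. Sum = 7 + 77 + 159 + 88 + 80 = 411.

411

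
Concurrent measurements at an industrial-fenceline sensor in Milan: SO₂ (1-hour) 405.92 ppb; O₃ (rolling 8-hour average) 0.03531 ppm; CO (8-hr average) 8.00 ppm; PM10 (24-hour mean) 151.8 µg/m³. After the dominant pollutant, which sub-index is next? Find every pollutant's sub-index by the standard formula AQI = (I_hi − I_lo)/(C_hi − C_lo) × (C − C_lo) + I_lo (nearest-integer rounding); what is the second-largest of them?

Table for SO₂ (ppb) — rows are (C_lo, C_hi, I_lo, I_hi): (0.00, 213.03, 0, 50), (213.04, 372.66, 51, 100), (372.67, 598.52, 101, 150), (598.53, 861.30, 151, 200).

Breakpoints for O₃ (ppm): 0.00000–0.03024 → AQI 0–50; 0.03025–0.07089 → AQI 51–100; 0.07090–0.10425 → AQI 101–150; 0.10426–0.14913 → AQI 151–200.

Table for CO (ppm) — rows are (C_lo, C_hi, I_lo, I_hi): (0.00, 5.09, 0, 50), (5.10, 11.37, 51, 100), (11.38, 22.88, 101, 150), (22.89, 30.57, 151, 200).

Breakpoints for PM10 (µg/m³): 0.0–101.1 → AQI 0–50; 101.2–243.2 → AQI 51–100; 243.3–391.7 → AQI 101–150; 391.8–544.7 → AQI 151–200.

74

SO₂: row 372.67–598.52 (AQI 101–150). (150−101)·(405.92−372.67)/(598.52−372.67) + 101 = 49·33.25/225.85 + 101 ≈ 108.21 → 108.
O₃: 0.03531 ∈ [0.03025, 0.07089] ↔ index [51, 100].
51 + (0.03531−0.03025)·(100−51)/(0.07089−0.03025) = 51 + 0.00506·49/0.04064 ≈ 57.10, so AQI = 57.
CO: 8.00 ∈ [5.10, 11.37] ↔ index [51, 100].
51 + (8.00−5.10)·(100−51)/(11.37−5.10) = 51 + 2.90·49/6.27 ≈ 73.66, so AQI = 74.
PM10: 151.8 lies in 101.2–243.2, so I_lo=51, I_hi=100, C_lo=101.2, C_hi=243.2.
(100−51)/(243.2−101.2) × (151.8−101.2) + 51 = 49/142.0 × 50.6 + 51 ≈ 68.46 → 68.
Sub-indices: SO₂→108, O₃→57, CO→74, PM10→68. Ranked high→low: 108, 74, 68, 57. Second-highest sub-index = 74.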